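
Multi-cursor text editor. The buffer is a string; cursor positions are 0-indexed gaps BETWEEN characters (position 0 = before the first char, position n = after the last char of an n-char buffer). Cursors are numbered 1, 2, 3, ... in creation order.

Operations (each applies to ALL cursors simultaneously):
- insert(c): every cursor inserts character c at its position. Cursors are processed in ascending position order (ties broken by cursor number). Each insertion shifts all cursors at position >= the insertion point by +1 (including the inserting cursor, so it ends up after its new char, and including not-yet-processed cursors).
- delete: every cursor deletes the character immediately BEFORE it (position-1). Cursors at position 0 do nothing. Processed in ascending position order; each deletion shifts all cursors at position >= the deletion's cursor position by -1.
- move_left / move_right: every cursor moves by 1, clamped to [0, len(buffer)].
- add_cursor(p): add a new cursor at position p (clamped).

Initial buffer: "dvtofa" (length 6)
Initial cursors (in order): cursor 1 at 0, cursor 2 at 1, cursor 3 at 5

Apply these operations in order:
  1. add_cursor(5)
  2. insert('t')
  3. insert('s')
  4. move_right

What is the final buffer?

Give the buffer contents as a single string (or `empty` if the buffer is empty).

Answer: tsdtsvtofttssa

Derivation:
After op 1 (add_cursor(5)): buffer="dvtofa" (len 6), cursors c1@0 c2@1 c3@5 c4@5, authorship ......
After op 2 (insert('t')): buffer="tdtvtoftta" (len 10), cursors c1@1 c2@3 c3@9 c4@9, authorship 1.2....34.
After op 3 (insert('s')): buffer="tsdtsvtofttssa" (len 14), cursors c1@2 c2@5 c3@13 c4@13, authorship 11.22....3434.
After op 4 (move_right): buffer="tsdtsvtofttssa" (len 14), cursors c1@3 c2@6 c3@14 c4@14, authorship 11.22....3434.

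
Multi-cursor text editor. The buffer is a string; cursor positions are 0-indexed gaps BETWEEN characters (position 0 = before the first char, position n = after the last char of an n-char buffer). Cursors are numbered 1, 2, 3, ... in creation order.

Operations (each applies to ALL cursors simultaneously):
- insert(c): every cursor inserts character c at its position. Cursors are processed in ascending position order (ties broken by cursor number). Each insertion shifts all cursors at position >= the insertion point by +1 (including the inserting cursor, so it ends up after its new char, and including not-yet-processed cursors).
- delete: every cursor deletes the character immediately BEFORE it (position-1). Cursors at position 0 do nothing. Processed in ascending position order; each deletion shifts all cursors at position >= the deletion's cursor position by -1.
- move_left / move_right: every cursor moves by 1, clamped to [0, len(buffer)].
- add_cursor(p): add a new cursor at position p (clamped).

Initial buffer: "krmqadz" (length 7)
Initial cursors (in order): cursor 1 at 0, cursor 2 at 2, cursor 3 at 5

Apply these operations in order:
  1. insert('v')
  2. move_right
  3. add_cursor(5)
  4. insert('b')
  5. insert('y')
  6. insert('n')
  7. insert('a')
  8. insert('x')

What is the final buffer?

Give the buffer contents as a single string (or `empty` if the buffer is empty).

After op 1 (insert('v')): buffer="vkrvmqavdz" (len 10), cursors c1@1 c2@4 c3@8, authorship 1..2...3..
After op 2 (move_right): buffer="vkrvmqavdz" (len 10), cursors c1@2 c2@5 c3@9, authorship 1..2...3..
After op 3 (add_cursor(5)): buffer="vkrvmqavdz" (len 10), cursors c1@2 c2@5 c4@5 c3@9, authorship 1..2...3..
After op 4 (insert('b')): buffer="vkbrvmbbqavdbz" (len 14), cursors c1@3 c2@8 c4@8 c3@13, authorship 1.1.2.24..3.3.
After op 5 (insert('y')): buffer="vkbyrvmbbyyqavdbyz" (len 18), cursors c1@4 c2@11 c4@11 c3@17, authorship 1.11.2.2424..3.33.
After op 6 (insert('n')): buffer="vkbynrvmbbyynnqavdbynz" (len 22), cursors c1@5 c2@14 c4@14 c3@21, authorship 1.111.2.242424..3.333.
After op 7 (insert('a')): buffer="vkbynarvmbbyynnaaqavdbynaz" (len 26), cursors c1@6 c2@17 c4@17 c3@25, authorship 1.1111.2.24242424..3.3333.
After op 8 (insert('x')): buffer="vkbynaxrvmbbyynnaaxxqavdbynaxz" (len 30), cursors c1@7 c2@20 c4@20 c3@29, authorship 1.11111.2.2424242424..3.33333.

Answer: vkbynaxrvmbbyynnaaxxqavdbynaxz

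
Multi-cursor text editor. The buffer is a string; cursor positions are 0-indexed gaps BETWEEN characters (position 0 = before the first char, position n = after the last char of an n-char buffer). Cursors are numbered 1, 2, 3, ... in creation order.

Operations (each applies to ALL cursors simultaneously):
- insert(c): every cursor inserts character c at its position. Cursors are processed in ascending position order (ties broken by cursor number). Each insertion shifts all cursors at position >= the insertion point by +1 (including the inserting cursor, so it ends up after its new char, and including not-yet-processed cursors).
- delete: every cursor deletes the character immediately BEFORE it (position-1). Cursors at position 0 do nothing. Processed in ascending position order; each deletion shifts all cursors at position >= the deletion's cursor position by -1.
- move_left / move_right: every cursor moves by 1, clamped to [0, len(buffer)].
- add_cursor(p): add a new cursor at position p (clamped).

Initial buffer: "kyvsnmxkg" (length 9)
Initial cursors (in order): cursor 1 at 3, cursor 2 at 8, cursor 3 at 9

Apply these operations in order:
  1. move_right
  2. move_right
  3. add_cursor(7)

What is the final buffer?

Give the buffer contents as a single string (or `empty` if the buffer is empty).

Answer: kyvsnmxkg

Derivation:
After op 1 (move_right): buffer="kyvsnmxkg" (len 9), cursors c1@4 c2@9 c3@9, authorship .........
After op 2 (move_right): buffer="kyvsnmxkg" (len 9), cursors c1@5 c2@9 c3@9, authorship .........
After op 3 (add_cursor(7)): buffer="kyvsnmxkg" (len 9), cursors c1@5 c4@7 c2@9 c3@9, authorship .........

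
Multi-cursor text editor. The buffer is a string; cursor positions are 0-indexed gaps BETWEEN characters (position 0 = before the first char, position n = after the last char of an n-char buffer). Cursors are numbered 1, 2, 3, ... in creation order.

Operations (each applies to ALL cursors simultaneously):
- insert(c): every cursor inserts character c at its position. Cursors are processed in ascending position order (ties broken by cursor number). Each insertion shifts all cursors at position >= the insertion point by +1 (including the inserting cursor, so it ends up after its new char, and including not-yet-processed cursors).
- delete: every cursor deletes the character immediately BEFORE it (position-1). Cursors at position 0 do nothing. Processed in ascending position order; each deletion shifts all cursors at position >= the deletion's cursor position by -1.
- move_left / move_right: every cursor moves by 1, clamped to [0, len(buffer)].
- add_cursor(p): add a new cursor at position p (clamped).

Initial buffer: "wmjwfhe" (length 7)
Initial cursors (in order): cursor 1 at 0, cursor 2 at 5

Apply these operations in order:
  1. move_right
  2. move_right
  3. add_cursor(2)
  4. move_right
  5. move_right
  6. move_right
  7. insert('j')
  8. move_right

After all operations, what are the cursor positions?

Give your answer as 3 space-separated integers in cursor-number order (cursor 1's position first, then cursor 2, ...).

After op 1 (move_right): buffer="wmjwfhe" (len 7), cursors c1@1 c2@6, authorship .......
After op 2 (move_right): buffer="wmjwfhe" (len 7), cursors c1@2 c2@7, authorship .......
After op 3 (add_cursor(2)): buffer="wmjwfhe" (len 7), cursors c1@2 c3@2 c2@7, authorship .......
After op 4 (move_right): buffer="wmjwfhe" (len 7), cursors c1@3 c3@3 c2@7, authorship .......
After op 5 (move_right): buffer="wmjwfhe" (len 7), cursors c1@4 c3@4 c2@7, authorship .......
After op 6 (move_right): buffer="wmjwfhe" (len 7), cursors c1@5 c3@5 c2@7, authorship .......
After op 7 (insert('j')): buffer="wmjwfjjhej" (len 10), cursors c1@7 c3@7 c2@10, authorship .....13..2
After op 8 (move_right): buffer="wmjwfjjhej" (len 10), cursors c1@8 c3@8 c2@10, authorship .....13..2

Answer: 8 10 8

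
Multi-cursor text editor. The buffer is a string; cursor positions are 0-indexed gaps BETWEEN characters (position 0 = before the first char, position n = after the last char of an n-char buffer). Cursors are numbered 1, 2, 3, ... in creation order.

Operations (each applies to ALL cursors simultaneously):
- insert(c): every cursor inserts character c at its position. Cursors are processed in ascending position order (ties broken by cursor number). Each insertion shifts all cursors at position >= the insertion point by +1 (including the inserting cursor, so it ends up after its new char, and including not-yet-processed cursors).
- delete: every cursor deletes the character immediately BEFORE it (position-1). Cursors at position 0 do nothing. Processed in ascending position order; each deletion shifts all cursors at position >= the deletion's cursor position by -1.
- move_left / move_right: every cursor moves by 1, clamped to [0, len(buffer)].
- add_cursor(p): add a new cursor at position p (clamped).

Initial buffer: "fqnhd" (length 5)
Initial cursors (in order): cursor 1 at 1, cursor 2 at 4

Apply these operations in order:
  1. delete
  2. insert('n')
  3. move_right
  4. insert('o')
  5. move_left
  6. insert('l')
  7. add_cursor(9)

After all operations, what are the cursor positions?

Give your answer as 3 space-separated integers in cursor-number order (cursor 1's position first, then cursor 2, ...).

Answer: 3 8 9

Derivation:
After op 1 (delete): buffer="qnd" (len 3), cursors c1@0 c2@2, authorship ...
After op 2 (insert('n')): buffer="nqnnd" (len 5), cursors c1@1 c2@4, authorship 1..2.
After op 3 (move_right): buffer="nqnnd" (len 5), cursors c1@2 c2@5, authorship 1..2.
After op 4 (insert('o')): buffer="nqonndo" (len 7), cursors c1@3 c2@7, authorship 1.1.2.2
After op 5 (move_left): buffer="nqonndo" (len 7), cursors c1@2 c2@6, authorship 1.1.2.2
After op 6 (insert('l')): buffer="nqlonndlo" (len 9), cursors c1@3 c2@8, authorship 1.11.2.22
After op 7 (add_cursor(9)): buffer="nqlonndlo" (len 9), cursors c1@3 c2@8 c3@9, authorship 1.11.2.22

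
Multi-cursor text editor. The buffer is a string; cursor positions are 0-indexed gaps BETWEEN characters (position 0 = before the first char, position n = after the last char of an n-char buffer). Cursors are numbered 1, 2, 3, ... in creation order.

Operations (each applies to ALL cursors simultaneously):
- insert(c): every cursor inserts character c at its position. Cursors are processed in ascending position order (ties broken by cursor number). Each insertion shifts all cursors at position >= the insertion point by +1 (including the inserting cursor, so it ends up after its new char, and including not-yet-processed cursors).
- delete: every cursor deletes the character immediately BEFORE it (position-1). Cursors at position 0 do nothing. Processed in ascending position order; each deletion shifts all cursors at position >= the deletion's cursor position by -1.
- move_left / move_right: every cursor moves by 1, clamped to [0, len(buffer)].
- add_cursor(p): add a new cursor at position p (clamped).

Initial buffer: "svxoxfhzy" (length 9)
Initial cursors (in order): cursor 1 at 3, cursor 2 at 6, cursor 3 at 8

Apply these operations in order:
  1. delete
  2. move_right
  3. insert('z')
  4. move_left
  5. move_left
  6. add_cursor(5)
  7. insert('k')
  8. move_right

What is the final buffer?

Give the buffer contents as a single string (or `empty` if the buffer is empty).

After op 1 (delete): buffer="svoxhy" (len 6), cursors c1@2 c2@4 c3@5, authorship ......
After op 2 (move_right): buffer="svoxhy" (len 6), cursors c1@3 c2@5 c3@6, authorship ......
After op 3 (insert('z')): buffer="svozxhzyz" (len 9), cursors c1@4 c2@7 c3@9, authorship ...1..2.3
After op 4 (move_left): buffer="svozxhzyz" (len 9), cursors c1@3 c2@6 c3@8, authorship ...1..2.3
After op 5 (move_left): buffer="svozxhzyz" (len 9), cursors c1@2 c2@5 c3@7, authorship ...1..2.3
After op 6 (add_cursor(5)): buffer="svozxhzyz" (len 9), cursors c1@2 c2@5 c4@5 c3@7, authorship ...1..2.3
After op 7 (insert('k')): buffer="svkozxkkhzkyz" (len 13), cursors c1@3 c2@8 c4@8 c3@11, authorship ..1.1.24.23.3
After op 8 (move_right): buffer="svkozxkkhzkyz" (len 13), cursors c1@4 c2@9 c4@9 c3@12, authorship ..1.1.24.23.3

Answer: svkozxkkhzkyz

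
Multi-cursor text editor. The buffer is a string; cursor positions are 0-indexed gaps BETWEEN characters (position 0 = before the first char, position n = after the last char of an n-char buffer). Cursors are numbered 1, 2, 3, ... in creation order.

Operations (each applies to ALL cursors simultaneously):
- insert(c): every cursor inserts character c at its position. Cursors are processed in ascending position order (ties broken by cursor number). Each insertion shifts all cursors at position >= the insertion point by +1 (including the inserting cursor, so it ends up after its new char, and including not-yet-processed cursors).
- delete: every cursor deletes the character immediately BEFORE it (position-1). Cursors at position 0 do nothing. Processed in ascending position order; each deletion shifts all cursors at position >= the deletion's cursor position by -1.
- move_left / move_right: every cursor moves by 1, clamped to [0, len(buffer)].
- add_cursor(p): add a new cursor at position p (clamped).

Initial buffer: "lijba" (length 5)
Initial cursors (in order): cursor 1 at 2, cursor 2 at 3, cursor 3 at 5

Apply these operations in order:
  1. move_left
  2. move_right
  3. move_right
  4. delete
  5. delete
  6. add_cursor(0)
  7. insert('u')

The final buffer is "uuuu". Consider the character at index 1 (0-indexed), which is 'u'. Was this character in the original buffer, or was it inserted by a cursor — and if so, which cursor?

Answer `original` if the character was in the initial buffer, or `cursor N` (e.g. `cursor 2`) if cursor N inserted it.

Answer: cursor 2

Derivation:
After op 1 (move_left): buffer="lijba" (len 5), cursors c1@1 c2@2 c3@4, authorship .....
After op 2 (move_right): buffer="lijba" (len 5), cursors c1@2 c2@3 c3@5, authorship .....
After op 3 (move_right): buffer="lijba" (len 5), cursors c1@3 c2@4 c3@5, authorship .....
After op 4 (delete): buffer="li" (len 2), cursors c1@2 c2@2 c3@2, authorship ..
After op 5 (delete): buffer="" (len 0), cursors c1@0 c2@0 c3@0, authorship 
After op 6 (add_cursor(0)): buffer="" (len 0), cursors c1@0 c2@0 c3@0 c4@0, authorship 
After op 7 (insert('u')): buffer="uuuu" (len 4), cursors c1@4 c2@4 c3@4 c4@4, authorship 1234
Authorship (.=original, N=cursor N): 1 2 3 4
Index 1: author = 2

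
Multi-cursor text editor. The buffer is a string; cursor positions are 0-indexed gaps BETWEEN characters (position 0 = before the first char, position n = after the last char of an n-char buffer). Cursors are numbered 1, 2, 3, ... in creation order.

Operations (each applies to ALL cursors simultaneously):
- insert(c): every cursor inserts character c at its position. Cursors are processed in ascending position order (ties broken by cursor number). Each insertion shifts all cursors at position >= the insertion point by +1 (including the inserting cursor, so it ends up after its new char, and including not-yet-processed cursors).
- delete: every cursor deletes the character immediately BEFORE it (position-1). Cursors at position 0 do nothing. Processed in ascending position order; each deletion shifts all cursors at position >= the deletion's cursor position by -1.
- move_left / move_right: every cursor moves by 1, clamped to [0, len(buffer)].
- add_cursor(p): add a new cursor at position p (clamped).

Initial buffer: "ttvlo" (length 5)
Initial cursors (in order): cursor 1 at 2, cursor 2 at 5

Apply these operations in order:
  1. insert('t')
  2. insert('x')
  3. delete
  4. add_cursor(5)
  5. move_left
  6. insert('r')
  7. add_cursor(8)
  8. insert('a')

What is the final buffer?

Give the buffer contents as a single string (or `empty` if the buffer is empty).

Answer: ttratvraloarat

Derivation:
After op 1 (insert('t')): buffer="tttvlot" (len 7), cursors c1@3 c2@7, authorship ..1...2
After op 2 (insert('x')): buffer="tttxvlotx" (len 9), cursors c1@4 c2@9, authorship ..11...22
After op 3 (delete): buffer="tttvlot" (len 7), cursors c1@3 c2@7, authorship ..1...2
After op 4 (add_cursor(5)): buffer="tttvlot" (len 7), cursors c1@3 c3@5 c2@7, authorship ..1...2
After op 5 (move_left): buffer="tttvlot" (len 7), cursors c1@2 c3@4 c2@6, authorship ..1...2
After op 6 (insert('r')): buffer="ttrtvrlort" (len 10), cursors c1@3 c3@6 c2@9, authorship ..11.3..22
After op 7 (add_cursor(8)): buffer="ttrtvrlort" (len 10), cursors c1@3 c3@6 c4@8 c2@9, authorship ..11.3..22
After op 8 (insert('a')): buffer="ttratvraloarat" (len 14), cursors c1@4 c3@8 c4@11 c2@13, authorship ..111.33..4222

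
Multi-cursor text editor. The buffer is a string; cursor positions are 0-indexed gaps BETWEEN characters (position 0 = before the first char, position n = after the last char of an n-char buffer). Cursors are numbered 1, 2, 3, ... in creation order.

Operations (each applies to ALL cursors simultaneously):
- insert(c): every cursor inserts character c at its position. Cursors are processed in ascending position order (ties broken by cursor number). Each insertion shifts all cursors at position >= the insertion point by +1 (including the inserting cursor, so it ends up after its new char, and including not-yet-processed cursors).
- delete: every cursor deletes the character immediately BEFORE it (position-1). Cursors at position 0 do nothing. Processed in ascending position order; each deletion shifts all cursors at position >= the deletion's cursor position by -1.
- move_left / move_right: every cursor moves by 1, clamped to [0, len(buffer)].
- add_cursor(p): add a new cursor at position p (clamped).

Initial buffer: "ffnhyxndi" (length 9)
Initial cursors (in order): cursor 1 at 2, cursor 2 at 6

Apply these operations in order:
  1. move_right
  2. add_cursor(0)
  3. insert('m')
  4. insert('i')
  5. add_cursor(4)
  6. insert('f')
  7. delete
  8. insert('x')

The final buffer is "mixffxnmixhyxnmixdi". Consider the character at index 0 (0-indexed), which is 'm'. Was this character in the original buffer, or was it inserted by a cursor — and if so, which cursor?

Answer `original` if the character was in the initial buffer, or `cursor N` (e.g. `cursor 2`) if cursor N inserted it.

After op 1 (move_right): buffer="ffnhyxndi" (len 9), cursors c1@3 c2@7, authorship .........
After op 2 (add_cursor(0)): buffer="ffnhyxndi" (len 9), cursors c3@0 c1@3 c2@7, authorship .........
After op 3 (insert('m')): buffer="mffnmhyxnmdi" (len 12), cursors c3@1 c1@5 c2@10, authorship 3...1....2..
After op 4 (insert('i')): buffer="miffnmihyxnmidi" (len 15), cursors c3@2 c1@7 c2@13, authorship 33...11....22..
After op 5 (add_cursor(4)): buffer="miffnmihyxnmidi" (len 15), cursors c3@2 c4@4 c1@7 c2@13, authorship 33...11....22..
After op 6 (insert('f')): buffer="miffffnmifhyxnmifdi" (len 19), cursors c3@3 c4@6 c1@10 c2@17, authorship 333..4.111....222..
After op 7 (delete): buffer="miffnmihyxnmidi" (len 15), cursors c3@2 c4@4 c1@7 c2@13, authorship 33...11....22..
After op 8 (insert('x')): buffer="mixffxnmixhyxnmixdi" (len 19), cursors c3@3 c4@6 c1@10 c2@17, authorship 333..4.111....222..
Authorship (.=original, N=cursor N): 3 3 3 . . 4 . 1 1 1 . . . . 2 2 2 . .
Index 0: author = 3

Answer: cursor 3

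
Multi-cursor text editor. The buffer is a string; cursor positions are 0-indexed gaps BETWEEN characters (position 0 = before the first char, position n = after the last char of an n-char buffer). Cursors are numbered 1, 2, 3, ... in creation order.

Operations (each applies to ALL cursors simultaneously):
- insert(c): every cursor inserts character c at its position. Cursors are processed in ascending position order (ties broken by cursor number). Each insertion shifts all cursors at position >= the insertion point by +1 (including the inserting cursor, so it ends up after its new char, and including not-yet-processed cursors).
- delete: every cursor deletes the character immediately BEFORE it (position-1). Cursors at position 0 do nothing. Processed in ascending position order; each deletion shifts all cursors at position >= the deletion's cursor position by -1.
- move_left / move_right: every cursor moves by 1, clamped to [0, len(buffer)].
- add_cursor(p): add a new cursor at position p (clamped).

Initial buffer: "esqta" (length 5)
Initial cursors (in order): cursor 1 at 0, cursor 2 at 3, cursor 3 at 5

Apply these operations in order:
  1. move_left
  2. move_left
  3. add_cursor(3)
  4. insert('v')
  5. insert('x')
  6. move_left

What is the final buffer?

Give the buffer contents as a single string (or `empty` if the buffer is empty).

After op 1 (move_left): buffer="esqta" (len 5), cursors c1@0 c2@2 c3@4, authorship .....
After op 2 (move_left): buffer="esqta" (len 5), cursors c1@0 c2@1 c3@3, authorship .....
After op 3 (add_cursor(3)): buffer="esqta" (len 5), cursors c1@0 c2@1 c3@3 c4@3, authorship .....
After op 4 (insert('v')): buffer="vevsqvvta" (len 9), cursors c1@1 c2@3 c3@7 c4@7, authorship 1.2..34..
After op 5 (insert('x')): buffer="vxevxsqvvxxta" (len 13), cursors c1@2 c2@5 c3@11 c4@11, authorship 11.22..3434..
After op 6 (move_left): buffer="vxevxsqvvxxta" (len 13), cursors c1@1 c2@4 c3@10 c4@10, authorship 11.22..3434..

Answer: vxevxsqvvxxta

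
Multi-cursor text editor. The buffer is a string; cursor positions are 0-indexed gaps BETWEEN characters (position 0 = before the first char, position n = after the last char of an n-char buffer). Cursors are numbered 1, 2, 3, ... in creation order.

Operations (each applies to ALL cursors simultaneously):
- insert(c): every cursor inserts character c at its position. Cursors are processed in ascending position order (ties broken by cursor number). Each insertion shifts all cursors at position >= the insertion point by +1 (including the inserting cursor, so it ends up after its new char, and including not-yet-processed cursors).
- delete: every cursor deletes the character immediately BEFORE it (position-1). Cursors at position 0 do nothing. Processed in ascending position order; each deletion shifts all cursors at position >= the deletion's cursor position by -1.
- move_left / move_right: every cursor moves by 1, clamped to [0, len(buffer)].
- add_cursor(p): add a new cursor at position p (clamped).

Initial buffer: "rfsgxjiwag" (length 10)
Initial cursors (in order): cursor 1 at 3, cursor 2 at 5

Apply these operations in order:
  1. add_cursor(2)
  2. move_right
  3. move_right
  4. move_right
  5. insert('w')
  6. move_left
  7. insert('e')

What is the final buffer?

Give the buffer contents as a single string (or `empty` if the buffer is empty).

After op 1 (add_cursor(2)): buffer="rfsgxjiwag" (len 10), cursors c3@2 c1@3 c2@5, authorship ..........
After op 2 (move_right): buffer="rfsgxjiwag" (len 10), cursors c3@3 c1@4 c2@6, authorship ..........
After op 3 (move_right): buffer="rfsgxjiwag" (len 10), cursors c3@4 c1@5 c2@7, authorship ..........
After op 4 (move_right): buffer="rfsgxjiwag" (len 10), cursors c3@5 c1@6 c2@8, authorship ..........
After op 5 (insert('w')): buffer="rfsgxwjwiwwag" (len 13), cursors c3@6 c1@8 c2@11, authorship .....3.1..2..
After op 6 (move_left): buffer="rfsgxwjwiwwag" (len 13), cursors c3@5 c1@7 c2@10, authorship .....3.1..2..
After op 7 (insert('e')): buffer="rfsgxewjewiwewag" (len 16), cursors c3@6 c1@9 c2@13, authorship .....33.11..22..

Answer: rfsgxewjewiwewag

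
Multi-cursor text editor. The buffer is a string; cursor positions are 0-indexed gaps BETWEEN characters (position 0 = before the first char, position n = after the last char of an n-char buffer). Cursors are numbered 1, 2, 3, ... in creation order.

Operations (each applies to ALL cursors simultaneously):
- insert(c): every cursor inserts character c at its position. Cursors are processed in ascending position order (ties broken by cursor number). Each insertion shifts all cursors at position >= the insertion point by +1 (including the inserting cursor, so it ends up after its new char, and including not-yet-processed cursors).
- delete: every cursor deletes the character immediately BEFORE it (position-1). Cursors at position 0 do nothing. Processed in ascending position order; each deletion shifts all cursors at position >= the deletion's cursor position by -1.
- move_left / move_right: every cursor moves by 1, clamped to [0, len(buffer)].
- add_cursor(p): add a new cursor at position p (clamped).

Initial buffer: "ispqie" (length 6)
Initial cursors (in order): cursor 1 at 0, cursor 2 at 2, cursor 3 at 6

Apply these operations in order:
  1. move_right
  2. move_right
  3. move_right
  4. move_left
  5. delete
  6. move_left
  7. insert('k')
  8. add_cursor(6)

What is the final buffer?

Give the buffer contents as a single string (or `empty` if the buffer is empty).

After op 1 (move_right): buffer="ispqie" (len 6), cursors c1@1 c2@3 c3@6, authorship ......
After op 2 (move_right): buffer="ispqie" (len 6), cursors c1@2 c2@4 c3@6, authorship ......
After op 3 (move_right): buffer="ispqie" (len 6), cursors c1@3 c2@5 c3@6, authorship ......
After op 4 (move_left): buffer="ispqie" (len 6), cursors c1@2 c2@4 c3@5, authorship ......
After op 5 (delete): buffer="ipe" (len 3), cursors c1@1 c2@2 c3@2, authorship ...
After op 6 (move_left): buffer="ipe" (len 3), cursors c1@0 c2@1 c3@1, authorship ...
After op 7 (insert('k')): buffer="kikkpe" (len 6), cursors c1@1 c2@4 c3@4, authorship 1.23..
After op 8 (add_cursor(6)): buffer="kikkpe" (len 6), cursors c1@1 c2@4 c3@4 c4@6, authorship 1.23..

Answer: kikkpe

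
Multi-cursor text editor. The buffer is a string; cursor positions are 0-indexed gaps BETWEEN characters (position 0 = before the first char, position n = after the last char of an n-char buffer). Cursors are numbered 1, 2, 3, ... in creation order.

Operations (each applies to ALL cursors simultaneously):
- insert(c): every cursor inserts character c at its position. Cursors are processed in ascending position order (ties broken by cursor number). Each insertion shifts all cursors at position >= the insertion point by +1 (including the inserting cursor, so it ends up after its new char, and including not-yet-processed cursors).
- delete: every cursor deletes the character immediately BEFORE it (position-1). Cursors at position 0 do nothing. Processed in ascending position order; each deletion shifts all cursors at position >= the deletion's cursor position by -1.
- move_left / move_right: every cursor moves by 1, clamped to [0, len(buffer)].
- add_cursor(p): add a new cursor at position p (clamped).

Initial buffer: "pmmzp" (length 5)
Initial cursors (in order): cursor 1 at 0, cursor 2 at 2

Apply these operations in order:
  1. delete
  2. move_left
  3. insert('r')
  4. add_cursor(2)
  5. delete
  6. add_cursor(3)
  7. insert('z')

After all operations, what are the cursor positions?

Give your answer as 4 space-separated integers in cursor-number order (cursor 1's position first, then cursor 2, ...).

Answer: 3 3 3 7

Derivation:
After op 1 (delete): buffer="pmzp" (len 4), cursors c1@0 c2@1, authorship ....
After op 2 (move_left): buffer="pmzp" (len 4), cursors c1@0 c2@0, authorship ....
After op 3 (insert('r')): buffer="rrpmzp" (len 6), cursors c1@2 c2@2, authorship 12....
After op 4 (add_cursor(2)): buffer="rrpmzp" (len 6), cursors c1@2 c2@2 c3@2, authorship 12....
After op 5 (delete): buffer="pmzp" (len 4), cursors c1@0 c2@0 c3@0, authorship ....
After op 6 (add_cursor(3)): buffer="pmzp" (len 4), cursors c1@0 c2@0 c3@0 c4@3, authorship ....
After op 7 (insert('z')): buffer="zzzpmzzp" (len 8), cursors c1@3 c2@3 c3@3 c4@7, authorship 123...4.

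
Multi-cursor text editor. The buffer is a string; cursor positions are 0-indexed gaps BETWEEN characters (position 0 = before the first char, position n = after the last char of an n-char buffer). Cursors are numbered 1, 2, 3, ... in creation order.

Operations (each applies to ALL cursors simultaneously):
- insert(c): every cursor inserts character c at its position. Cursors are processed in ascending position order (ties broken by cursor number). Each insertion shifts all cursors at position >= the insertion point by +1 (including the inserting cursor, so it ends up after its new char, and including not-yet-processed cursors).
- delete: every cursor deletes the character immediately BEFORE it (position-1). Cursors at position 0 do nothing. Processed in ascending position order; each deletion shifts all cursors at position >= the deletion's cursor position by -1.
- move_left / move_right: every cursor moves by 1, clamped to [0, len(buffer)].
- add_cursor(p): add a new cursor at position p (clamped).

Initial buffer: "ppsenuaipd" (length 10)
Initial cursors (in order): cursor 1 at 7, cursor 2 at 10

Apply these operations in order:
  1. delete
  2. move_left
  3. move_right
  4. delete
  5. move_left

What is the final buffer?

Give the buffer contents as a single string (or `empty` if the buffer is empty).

After op 1 (delete): buffer="ppsenuip" (len 8), cursors c1@6 c2@8, authorship ........
After op 2 (move_left): buffer="ppsenuip" (len 8), cursors c1@5 c2@7, authorship ........
After op 3 (move_right): buffer="ppsenuip" (len 8), cursors c1@6 c2@8, authorship ........
After op 4 (delete): buffer="ppseni" (len 6), cursors c1@5 c2@6, authorship ......
After op 5 (move_left): buffer="ppseni" (len 6), cursors c1@4 c2@5, authorship ......

Answer: ppseni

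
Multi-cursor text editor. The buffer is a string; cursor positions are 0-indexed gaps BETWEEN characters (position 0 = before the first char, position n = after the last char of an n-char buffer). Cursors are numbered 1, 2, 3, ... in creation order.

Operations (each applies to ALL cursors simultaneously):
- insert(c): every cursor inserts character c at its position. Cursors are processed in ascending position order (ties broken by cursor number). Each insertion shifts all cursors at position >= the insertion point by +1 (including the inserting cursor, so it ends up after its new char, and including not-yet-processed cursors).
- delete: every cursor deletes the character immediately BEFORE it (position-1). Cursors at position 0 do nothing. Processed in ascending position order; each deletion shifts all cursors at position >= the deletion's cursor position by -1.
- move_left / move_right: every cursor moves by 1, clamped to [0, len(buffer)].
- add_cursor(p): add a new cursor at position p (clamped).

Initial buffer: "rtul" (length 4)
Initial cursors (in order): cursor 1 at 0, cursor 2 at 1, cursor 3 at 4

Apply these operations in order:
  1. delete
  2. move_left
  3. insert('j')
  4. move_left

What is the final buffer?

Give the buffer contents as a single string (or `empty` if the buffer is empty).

Answer: jjtju

Derivation:
After op 1 (delete): buffer="tu" (len 2), cursors c1@0 c2@0 c3@2, authorship ..
After op 2 (move_left): buffer="tu" (len 2), cursors c1@0 c2@0 c3@1, authorship ..
After op 3 (insert('j')): buffer="jjtju" (len 5), cursors c1@2 c2@2 c3@4, authorship 12.3.
After op 4 (move_left): buffer="jjtju" (len 5), cursors c1@1 c2@1 c3@3, authorship 12.3.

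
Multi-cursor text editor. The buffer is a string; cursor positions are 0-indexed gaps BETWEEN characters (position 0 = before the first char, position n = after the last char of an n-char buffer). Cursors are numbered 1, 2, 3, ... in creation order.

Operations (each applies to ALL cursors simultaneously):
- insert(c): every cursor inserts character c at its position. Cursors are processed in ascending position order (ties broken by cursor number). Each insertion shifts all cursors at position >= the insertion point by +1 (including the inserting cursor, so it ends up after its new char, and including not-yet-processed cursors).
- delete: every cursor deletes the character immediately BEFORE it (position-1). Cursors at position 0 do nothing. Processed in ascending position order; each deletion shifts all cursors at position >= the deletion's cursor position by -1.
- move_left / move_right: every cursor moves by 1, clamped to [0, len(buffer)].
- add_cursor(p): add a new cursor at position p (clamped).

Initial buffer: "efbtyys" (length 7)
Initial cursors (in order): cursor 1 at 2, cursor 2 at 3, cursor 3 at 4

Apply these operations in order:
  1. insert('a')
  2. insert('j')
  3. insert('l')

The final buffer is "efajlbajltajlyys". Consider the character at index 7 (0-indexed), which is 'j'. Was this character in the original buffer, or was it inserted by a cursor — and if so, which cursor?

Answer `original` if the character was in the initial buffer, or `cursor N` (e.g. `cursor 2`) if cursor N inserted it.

After op 1 (insert('a')): buffer="efabatayys" (len 10), cursors c1@3 c2@5 c3@7, authorship ..1.2.3...
After op 2 (insert('j')): buffer="efajbajtajyys" (len 13), cursors c1@4 c2@7 c3@10, authorship ..11.22.33...
After op 3 (insert('l')): buffer="efajlbajltajlyys" (len 16), cursors c1@5 c2@9 c3@13, authorship ..111.222.333...
Authorship (.=original, N=cursor N): . . 1 1 1 . 2 2 2 . 3 3 3 . . .
Index 7: author = 2

Answer: cursor 2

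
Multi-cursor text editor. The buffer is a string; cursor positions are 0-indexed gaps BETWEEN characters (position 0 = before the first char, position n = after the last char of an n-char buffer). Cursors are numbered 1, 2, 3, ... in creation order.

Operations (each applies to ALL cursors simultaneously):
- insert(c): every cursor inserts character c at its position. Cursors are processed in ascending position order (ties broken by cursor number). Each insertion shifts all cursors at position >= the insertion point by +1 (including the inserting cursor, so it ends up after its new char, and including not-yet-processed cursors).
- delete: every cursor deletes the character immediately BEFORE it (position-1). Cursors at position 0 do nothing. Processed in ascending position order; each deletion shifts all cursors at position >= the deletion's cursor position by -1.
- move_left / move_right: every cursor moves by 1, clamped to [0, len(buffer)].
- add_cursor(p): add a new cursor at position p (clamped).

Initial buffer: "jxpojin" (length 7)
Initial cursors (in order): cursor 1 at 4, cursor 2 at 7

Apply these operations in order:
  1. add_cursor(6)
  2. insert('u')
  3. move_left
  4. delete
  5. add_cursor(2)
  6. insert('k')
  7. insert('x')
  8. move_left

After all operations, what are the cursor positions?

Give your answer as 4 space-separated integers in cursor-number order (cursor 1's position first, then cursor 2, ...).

After op 1 (add_cursor(6)): buffer="jxpojin" (len 7), cursors c1@4 c3@6 c2@7, authorship .......
After op 2 (insert('u')): buffer="jxpoujiunu" (len 10), cursors c1@5 c3@8 c2@10, authorship ....1..3.2
After op 3 (move_left): buffer="jxpoujiunu" (len 10), cursors c1@4 c3@7 c2@9, authorship ....1..3.2
After op 4 (delete): buffer="jxpujuu" (len 7), cursors c1@3 c3@5 c2@6, authorship ...1.32
After op 5 (add_cursor(2)): buffer="jxpujuu" (len 7), cursors c4@2 c1@3 c3@5 c2@6, authorship ...1.32
After op 6 (insert('k')): buffer="jxkpkujkuku" (len 11), cursors c4@3 c1@5 c3@8 c2@10, authorship ..4.11.3322
After op 7 (insert('x')): buffer="jxkxpkxujkxukxu" (len 15), cursors c4@4 c1@7 c3@11 c2@14, authorship ..44.111.333222
After op 8 (move_left): buffer="jxkxpkxujkxukxu" (len 15), cursors c4@3 c1@6 c3@10 c2@13, authorship ..44.111.333222

Answer: 6 13 10 3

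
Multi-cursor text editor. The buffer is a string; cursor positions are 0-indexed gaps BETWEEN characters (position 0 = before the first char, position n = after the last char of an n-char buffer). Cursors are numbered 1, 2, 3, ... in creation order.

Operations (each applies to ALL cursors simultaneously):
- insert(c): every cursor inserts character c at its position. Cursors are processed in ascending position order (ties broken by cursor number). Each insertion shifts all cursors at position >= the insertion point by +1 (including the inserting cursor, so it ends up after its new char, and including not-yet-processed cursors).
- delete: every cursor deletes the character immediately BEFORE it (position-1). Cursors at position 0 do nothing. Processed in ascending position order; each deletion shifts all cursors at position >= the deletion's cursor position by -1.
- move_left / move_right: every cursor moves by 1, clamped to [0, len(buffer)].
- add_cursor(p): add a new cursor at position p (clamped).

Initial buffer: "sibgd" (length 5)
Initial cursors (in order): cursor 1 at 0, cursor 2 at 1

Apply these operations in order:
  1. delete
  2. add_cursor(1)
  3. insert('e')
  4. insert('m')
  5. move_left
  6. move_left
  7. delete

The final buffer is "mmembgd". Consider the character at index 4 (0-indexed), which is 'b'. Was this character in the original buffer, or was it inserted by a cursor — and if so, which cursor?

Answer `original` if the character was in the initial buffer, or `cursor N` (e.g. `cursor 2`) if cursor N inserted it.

Answer: original

Derivation:
After op 1 (delete): buffer="ibgd" (len 4), cursors c1@0 c2@0, authorship ....
After op 2 (add_cursor(1)): buffer="ibgd" (len 4), cursors c1@0 c2@0 c3@1, authorship ....
After op 3 (insert('e')): buffer="eeiebgd" (len 7), cursors c1@2 c2@2 c3@4, authorship 12.3...
After op 4 (insert('m')): buffer="eemmiembgd" (len 10), cursors c1@4 c2@4 c3@7, authorship 1212.33...
After op 5 (move_left): buffer="eemmiembgd" (len 10), cursors c1@3 c2@3 c3@6, authorship 1212.33...
After op 6 (move_left): buffer="eemmiembgd" (len 10), cursors c1@2 c2@2 c3@5, authorship 1212.33...
After op 7 (delete): buffer="mmembgd" (len 7), cursors c1@0 c2@0 c3@2, authorship 1233...
Authorship (.=original, N=cursor N): 1 2 3 3 . . .
Index 4: author = original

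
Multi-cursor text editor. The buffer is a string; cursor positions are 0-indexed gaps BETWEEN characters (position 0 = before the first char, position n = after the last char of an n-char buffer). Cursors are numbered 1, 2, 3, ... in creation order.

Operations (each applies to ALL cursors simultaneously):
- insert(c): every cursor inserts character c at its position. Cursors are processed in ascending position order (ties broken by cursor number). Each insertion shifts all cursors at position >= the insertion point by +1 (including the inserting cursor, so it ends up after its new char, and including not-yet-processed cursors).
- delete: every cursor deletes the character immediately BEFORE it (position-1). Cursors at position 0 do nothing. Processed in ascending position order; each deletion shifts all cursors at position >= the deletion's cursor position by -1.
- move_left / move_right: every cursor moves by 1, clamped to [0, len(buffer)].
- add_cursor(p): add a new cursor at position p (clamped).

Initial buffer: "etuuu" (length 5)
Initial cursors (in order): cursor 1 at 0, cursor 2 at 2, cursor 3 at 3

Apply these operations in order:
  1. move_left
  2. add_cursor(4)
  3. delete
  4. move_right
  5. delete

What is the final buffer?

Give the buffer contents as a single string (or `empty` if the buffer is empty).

Answer: empty

Derivation:
After op 1 (move_left): buffer="etuuu" (len 5), cursors c1@0 c2@1 c3@2, authorship .....
After op 2 (add_cursor(4)): buffer="etuuu" (len 5), cursors c1@0 c2@1 c3@2 c4@4, authorship .....
After op 3 (delete): buffer="uu" (len 2), cursors c1@0 c2@0 c3@0 c4@1, authorship ..
After op 4 (move_right): buffer="uu" (len 2), cursors c1@1 c2@1 c3@1 c4@2, authorship ..
After op 5 (delete): buffer="" (len 0), cursors c1@0 c2@0 c3@0 c4@0, authorship 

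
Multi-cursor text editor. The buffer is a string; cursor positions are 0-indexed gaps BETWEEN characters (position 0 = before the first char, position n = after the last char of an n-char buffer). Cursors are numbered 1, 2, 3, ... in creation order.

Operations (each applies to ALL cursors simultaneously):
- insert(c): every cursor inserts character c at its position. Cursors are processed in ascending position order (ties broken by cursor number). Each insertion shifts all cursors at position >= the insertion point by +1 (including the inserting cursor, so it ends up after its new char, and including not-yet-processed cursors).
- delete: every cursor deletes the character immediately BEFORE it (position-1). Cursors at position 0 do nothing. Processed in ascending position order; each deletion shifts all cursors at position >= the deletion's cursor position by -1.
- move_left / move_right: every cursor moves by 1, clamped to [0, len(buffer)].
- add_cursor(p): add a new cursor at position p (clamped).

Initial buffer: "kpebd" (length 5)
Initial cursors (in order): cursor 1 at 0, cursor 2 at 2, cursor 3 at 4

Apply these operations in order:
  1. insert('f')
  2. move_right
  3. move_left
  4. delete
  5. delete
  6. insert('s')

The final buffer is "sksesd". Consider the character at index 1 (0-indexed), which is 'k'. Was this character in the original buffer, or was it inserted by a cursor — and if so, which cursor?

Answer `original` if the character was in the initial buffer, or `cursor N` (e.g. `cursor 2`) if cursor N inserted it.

After op 1 (insert('f')): buffer="fkpfebfd" (len 8), cursors c1@1 c2@4 c3@7, authorship 1..2..3.
After op 2 (move_right): buffer="fkpfebfd" (len 8), cursors c1@2 c2@5 c3@8, authorship 1..2..3.
After op 3 (move_left): buffer="fkpfebfd" (len 8), cursors c1@1 c2@4 c3@7, authorship 1..2..3.
After op 4 (delete): buffer="kpebd" (len 5), cursors c1@0 c2@2 c3@4, authorship .....
After op 5 (delete): buffer="ked" (len 3), cursors c1@0 c2@1 c3@2, authorship ...
After op 6 (insert('s')): buffer="sksesd" (len 6), cursors c1@1 c2@3 c3@5, authorship 1.2.3.
Authorship (.=original, N=cursor N): 1 . 2 . 3 .
Index 1: author = original

Answer: original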